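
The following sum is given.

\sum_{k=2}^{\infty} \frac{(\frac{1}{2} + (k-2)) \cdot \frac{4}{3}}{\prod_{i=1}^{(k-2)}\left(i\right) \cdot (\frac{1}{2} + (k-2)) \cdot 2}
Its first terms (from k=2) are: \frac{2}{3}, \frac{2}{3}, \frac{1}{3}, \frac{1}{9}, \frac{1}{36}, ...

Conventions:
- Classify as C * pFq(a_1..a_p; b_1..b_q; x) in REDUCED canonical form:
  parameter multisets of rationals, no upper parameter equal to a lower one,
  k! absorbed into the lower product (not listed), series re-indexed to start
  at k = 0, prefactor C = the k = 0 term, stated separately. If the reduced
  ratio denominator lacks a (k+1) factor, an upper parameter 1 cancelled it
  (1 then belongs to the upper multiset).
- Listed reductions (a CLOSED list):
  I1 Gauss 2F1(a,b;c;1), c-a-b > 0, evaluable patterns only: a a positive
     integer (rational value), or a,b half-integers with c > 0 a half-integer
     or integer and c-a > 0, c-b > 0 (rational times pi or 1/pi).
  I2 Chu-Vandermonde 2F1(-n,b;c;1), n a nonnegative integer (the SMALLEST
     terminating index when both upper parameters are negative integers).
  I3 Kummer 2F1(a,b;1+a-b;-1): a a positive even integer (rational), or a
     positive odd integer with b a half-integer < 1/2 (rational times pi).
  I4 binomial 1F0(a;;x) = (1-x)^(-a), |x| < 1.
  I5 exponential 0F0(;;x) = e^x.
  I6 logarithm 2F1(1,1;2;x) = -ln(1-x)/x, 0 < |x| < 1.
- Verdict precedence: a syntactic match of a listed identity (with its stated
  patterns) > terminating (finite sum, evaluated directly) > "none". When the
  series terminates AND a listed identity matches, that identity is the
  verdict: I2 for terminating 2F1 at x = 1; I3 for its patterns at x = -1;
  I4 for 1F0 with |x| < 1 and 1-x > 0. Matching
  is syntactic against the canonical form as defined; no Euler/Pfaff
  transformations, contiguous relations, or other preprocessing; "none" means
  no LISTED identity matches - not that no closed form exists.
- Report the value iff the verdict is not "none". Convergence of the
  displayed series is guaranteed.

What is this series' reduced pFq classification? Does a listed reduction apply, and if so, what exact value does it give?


With C = \frac{2}{3}: the canonical form is 0F0(-; -; 1). Verdict: this is the I5 exponential reduction (the 0F0 exponential series at x = 1). Exact value: \frac{2}{3} \cdot e^{1}.

The tell: t_0 = \frac{2}{3} here, and the constant factors (C = 2/3, x = 1) combine into one prefactor.
Consecutive-term ratio: r(k) = 1 * 1 / [(k+1)] - rational; roots negated = parameters, x = 1, C = \frac{2}{3}.


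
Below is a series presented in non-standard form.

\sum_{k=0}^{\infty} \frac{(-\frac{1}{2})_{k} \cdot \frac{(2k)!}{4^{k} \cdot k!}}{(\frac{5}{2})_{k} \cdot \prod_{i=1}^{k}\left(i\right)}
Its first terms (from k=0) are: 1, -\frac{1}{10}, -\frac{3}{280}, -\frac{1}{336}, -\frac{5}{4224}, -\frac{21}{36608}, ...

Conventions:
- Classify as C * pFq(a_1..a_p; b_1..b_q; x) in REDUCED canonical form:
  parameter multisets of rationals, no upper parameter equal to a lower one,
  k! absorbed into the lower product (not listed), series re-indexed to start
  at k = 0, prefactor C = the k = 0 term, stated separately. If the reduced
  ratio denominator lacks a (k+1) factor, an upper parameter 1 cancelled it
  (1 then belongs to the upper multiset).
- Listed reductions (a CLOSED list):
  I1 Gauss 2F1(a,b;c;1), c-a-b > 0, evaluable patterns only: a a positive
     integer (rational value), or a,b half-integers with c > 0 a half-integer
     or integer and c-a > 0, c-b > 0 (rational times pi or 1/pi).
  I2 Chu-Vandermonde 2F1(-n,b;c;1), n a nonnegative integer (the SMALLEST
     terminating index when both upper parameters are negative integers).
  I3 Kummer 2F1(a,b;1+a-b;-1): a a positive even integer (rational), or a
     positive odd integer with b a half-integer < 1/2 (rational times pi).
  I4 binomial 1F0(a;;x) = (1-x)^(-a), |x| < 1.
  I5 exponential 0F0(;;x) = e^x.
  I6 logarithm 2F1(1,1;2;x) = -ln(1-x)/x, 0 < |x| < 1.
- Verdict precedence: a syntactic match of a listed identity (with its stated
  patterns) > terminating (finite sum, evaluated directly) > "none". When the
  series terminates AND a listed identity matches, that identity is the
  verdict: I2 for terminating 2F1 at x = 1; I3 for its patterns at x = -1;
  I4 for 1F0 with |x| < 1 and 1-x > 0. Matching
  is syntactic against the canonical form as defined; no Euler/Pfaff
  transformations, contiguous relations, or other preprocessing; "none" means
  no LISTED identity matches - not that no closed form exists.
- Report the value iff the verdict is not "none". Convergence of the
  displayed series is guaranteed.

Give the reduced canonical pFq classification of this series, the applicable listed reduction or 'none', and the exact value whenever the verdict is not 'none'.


The series (x = 1) is 2F1: upper {-\frac{1}{2}, \frac{1}{2}}, lower {\frac{5}{2}}, prefactor 1. Verdict (x = 1): Gauss's theorem I1 (half-integer case) applies (x = 1; upper {-\frac{1}{2}, \frac{1}{2}} half-integers, c = \frac{5}{2} in the evaluable pattern). Value: \frac{9}{32} \cdot \pi.

Key step: from the first term 1: the (2k)!/(4^k k!) block (prefactor 1) is the Pochhammer (1/2)_k.
Adjacent-term ratio: r(k) = 1 * (k-\frac{1}{2}) (k+\frac{1}{2}) / [(k+\frac{5}{2}) (k+1)] - rational in k, leading ratio 1; with t_0 = 1, classification follows.


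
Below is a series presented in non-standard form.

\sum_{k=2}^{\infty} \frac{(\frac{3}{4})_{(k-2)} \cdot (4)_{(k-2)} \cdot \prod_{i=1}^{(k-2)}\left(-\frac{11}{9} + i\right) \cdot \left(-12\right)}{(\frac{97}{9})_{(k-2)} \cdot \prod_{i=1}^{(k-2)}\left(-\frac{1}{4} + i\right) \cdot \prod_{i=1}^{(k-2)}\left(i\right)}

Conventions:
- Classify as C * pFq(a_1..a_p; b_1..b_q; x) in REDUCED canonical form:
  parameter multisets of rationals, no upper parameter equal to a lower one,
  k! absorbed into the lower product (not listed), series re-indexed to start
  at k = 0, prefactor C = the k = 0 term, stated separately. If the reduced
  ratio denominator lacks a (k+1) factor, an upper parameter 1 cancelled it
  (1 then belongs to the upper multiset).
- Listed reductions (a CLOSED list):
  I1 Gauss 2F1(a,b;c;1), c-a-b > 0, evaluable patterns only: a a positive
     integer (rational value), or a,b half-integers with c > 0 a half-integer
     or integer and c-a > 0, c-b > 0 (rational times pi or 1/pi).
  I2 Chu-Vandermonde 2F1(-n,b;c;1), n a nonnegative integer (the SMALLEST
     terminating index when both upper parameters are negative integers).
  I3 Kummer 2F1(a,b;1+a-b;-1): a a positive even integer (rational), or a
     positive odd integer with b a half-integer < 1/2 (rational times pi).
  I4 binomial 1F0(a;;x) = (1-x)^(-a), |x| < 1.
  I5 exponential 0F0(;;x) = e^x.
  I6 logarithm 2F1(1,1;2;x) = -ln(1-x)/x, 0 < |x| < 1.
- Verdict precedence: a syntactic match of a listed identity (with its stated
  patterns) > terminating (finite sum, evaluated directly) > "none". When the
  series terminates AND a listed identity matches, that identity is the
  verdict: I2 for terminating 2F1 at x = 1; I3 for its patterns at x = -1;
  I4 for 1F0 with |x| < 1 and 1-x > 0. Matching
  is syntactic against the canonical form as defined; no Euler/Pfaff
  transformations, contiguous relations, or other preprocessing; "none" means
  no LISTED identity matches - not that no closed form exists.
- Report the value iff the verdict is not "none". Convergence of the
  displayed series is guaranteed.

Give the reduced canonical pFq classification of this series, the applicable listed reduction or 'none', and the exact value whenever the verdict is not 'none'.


This is -12 * 2F1(-\frac{2}{9}, 4; \frac{97}{9}; 1) in reduced canonical form. Verdict: Gauss's theorem (I1) applies (x = 1: the Gamma ratio telescopes since c-a-b = 7 > 0 and a = 4 in Z>0). Value: -\frac{212036}{19683}.

Key step: x = 1 and the running product (C = -12) telescopes to a rising factorial.
Term ratio: r(k) = 1 * (k-\frac{2}{9}) (k+4) / [(k+\frac{97}{9}) (k+1)] - rational in k, leading ratio 1; with t_0 = -12, classification follows.


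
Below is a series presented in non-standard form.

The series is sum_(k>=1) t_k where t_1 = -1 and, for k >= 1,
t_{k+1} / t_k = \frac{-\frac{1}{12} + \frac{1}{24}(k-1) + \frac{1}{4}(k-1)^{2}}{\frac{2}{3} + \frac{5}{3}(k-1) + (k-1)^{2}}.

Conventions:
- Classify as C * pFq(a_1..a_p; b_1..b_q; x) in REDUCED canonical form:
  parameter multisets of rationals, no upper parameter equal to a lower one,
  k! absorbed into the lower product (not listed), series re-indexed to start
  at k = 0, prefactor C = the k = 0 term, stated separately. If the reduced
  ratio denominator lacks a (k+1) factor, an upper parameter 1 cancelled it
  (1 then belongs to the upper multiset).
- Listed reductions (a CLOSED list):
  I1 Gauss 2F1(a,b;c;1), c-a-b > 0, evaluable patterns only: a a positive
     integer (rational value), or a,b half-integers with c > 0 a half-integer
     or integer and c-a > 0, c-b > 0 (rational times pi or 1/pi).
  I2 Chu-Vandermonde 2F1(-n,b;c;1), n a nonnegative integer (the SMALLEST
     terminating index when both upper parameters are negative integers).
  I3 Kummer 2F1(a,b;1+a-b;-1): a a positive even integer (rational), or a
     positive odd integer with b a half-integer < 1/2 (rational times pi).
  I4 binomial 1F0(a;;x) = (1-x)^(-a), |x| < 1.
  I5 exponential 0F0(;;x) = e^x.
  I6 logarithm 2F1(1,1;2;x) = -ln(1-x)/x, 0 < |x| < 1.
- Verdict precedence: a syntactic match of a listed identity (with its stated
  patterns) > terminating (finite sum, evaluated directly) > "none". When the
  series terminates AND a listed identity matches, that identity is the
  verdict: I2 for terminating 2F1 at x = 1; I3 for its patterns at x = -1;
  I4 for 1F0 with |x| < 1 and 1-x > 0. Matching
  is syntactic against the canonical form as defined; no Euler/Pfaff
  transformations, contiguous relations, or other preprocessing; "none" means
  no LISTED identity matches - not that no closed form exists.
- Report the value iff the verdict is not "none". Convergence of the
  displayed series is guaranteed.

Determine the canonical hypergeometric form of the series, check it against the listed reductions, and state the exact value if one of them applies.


Canonical form: C = -1 times 1F0 with upper {-\frac{1}{2}}, lower {-}, x = \frac{1}{4}. Verdict: the I4 binomial reduction matches (the 1F0 binomial series: exponent 1/2, x = \frac{1}{4}). Hence: \left(-1\right) \cdot \left(\frac{3}{4}\right)^{\frac{1}{2}}.

Key observation: t_0 = -1 here, and cancel k + 2/3 from the displayed ratio first; then C = -1, x = 1/4.
Consecutive-term ratio: r(k) = \frac{1}{4} * (k-\frac{1}{2}) / [(k+1)] - poly over poly, x = \frac{1}{4} from leading terms; C = -1 at k = 0.


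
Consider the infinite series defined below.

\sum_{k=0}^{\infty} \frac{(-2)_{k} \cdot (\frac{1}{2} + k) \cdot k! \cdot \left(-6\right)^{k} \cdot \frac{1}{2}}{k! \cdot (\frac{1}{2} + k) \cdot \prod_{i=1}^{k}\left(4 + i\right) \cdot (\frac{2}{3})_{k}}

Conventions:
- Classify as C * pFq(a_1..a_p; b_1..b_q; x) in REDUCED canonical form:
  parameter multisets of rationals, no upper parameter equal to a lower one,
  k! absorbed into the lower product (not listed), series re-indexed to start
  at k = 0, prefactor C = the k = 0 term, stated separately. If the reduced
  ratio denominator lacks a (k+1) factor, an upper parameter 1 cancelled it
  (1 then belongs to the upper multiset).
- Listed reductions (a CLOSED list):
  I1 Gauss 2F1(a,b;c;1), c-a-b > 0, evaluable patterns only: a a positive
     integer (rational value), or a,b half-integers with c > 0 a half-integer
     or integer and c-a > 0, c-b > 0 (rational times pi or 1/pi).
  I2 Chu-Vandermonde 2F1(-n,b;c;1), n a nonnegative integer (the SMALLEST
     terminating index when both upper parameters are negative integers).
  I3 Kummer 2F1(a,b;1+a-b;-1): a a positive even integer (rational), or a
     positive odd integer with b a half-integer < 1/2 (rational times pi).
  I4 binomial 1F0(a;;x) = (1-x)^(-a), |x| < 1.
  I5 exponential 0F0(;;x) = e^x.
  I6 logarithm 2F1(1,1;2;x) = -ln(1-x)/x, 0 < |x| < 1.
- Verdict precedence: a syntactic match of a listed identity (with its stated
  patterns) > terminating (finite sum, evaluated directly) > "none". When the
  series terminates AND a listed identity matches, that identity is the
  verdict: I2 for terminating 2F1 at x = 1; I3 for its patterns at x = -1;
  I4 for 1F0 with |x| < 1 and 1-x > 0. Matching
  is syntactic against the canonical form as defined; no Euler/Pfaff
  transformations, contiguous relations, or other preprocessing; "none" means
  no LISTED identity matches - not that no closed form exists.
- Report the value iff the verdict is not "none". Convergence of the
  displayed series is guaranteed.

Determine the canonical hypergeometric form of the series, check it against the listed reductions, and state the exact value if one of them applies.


Prefactor \frac{1}{2}, argument -6: 2F2 with upper {-2, 1} over lower {\frac{2}{3}, 5}. Verdict: terminating (-2 upstairs). 3 nonzero terms in all; added directly. Exact value: \frac{169}{50}.

Key step: with t_0 = \frac{1}{2}, the factorial ratio (C = 1/2) (k+a-1)!/(a-1)! is a rising factorial (a)_k.
Step ratio: r(k) = -6 * (k-2) (k+1) / [(k+\frac{2}{3}) (k+5) (k+1)] - poly over poly, x = -6 from leading terms; C = \frac{1}{2} at k = 0.


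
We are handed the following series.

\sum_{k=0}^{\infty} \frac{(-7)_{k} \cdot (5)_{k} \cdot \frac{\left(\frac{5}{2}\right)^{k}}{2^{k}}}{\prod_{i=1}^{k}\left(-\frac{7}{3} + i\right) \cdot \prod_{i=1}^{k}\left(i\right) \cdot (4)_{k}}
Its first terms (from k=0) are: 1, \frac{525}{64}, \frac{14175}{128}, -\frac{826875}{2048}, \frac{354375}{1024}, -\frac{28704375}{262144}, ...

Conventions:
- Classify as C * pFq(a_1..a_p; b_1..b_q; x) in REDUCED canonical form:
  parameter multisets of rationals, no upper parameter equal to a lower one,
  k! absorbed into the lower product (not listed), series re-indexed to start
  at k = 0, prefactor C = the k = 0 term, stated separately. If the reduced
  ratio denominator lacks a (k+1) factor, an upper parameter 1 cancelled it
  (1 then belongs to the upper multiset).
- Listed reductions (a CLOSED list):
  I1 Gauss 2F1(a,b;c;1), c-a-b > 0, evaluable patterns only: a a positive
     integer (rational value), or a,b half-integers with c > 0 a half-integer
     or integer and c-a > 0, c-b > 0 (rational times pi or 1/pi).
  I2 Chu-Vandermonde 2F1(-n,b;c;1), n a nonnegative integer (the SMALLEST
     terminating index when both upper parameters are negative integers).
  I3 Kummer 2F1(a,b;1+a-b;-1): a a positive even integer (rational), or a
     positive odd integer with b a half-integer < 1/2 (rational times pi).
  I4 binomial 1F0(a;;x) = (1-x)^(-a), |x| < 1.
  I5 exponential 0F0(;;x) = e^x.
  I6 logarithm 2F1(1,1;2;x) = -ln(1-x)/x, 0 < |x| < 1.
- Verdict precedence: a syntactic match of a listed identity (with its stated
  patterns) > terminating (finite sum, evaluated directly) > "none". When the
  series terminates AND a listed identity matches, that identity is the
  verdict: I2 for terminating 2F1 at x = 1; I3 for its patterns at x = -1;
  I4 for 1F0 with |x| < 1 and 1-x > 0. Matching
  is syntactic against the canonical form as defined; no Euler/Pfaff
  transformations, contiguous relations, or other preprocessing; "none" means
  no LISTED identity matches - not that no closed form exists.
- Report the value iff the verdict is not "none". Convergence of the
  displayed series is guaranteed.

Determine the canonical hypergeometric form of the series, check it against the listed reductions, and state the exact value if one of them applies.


With C = 1: the canonical form is 2F2(-7, 5; -\frac{4}{3}, 4; \frac{5}{4}). Verdict: terminating - no listed pattern fits, but -7 in the upper list cuts the series at k = 7; direct evaluation. Its exact value is -\frac{21953486609}{645922816}.

Key step: t_0 = 1 here, and the lower running product (C = 1, x = 5/4) is a rising factorial.
Step ratio: r(k) = \frac{5}{4} * (k-7) (k+5) / [(k-\frac{4}{3}) (k+4) (k+1)] - rational in k, leading ratio \frac{5}{4}; with t_0 = 1, classification follows.


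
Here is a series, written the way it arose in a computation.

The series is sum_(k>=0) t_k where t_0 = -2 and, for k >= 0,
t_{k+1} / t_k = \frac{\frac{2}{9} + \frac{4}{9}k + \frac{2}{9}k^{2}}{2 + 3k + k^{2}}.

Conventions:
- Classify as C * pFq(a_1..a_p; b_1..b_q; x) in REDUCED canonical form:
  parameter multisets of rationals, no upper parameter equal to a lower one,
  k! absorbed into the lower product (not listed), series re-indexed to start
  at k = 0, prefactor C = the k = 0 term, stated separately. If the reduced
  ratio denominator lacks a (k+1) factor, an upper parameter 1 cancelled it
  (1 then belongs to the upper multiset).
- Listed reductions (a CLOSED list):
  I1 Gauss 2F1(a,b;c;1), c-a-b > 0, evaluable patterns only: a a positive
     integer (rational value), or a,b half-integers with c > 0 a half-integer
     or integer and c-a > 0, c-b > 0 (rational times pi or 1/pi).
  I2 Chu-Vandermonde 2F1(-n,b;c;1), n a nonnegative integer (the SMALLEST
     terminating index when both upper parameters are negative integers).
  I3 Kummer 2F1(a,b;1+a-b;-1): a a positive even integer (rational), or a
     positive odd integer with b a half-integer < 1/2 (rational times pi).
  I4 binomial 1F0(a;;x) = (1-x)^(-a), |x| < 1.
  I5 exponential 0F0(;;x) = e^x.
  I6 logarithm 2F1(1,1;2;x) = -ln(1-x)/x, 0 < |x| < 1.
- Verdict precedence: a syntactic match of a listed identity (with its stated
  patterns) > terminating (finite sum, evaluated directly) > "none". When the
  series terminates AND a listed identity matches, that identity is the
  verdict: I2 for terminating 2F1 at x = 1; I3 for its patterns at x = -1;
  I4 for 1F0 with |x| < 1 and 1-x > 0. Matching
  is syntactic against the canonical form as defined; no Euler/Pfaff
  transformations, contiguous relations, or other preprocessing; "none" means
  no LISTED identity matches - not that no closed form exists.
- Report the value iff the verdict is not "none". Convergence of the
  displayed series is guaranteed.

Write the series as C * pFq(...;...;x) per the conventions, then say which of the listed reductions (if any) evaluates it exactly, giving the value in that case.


With C = -2: the canonical form is 2F1(1, 1; 2; \frac{2}{9}). Verdict: the logarithmic series (I6) matches (the logarithm: parameters (1,1;2), x = \frac{2}{9}). Value: 9 \cdot \ln\left(\frac{7}{9}\right).

Key observation: t_0 being -2, factor the ratio over Q (C = -2): negated roots = parameters.
Ratio: r(k) = \frac{2}{9} * (k+1) (k+1) / [(k+2) (k+1)] - poly over poly, x = \frac{2}{9} from leading terms; C = -2 at k = 0.


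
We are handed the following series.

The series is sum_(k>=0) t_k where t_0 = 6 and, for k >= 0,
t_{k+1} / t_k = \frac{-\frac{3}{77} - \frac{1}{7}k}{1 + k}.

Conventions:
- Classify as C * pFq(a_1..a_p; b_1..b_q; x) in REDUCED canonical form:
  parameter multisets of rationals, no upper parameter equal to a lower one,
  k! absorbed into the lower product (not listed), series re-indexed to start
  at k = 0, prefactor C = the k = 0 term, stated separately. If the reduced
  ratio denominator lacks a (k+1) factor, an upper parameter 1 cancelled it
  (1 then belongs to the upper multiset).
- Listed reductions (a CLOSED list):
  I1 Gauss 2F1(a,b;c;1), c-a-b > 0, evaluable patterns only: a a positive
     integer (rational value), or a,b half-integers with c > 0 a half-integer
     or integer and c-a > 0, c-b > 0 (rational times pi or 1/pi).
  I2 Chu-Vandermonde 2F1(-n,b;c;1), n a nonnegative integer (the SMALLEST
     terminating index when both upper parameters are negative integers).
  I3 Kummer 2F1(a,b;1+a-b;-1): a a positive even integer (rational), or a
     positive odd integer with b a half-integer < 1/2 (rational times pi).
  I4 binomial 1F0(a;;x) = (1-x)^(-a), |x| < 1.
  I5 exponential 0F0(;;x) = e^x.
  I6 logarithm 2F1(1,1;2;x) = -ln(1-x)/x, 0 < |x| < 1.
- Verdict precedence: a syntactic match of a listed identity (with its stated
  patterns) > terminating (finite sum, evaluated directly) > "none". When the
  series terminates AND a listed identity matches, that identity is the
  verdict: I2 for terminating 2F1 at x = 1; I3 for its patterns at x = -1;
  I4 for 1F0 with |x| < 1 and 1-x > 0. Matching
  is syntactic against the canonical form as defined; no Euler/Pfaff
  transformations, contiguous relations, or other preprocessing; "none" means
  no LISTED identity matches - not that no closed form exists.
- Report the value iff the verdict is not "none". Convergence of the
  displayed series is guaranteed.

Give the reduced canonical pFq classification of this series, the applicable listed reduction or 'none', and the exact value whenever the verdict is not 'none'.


This is 6 * 1F0(\frac{3}{11}; -; -\frac{1}{7}) in reduced canonical form. Verdict: binomial (I4) fires (the 1F0 binomial series: exponent -3/11, x = -\frac{1}{7}). Exact value: 6 \cdot \left(\frac{8}{7}\right)^{-\frac{3}{11}}.

First insight: x = -\frac{1}{7} and the expanded ratio factors over Q; C = 6, x = -1/7, roots give parameters.
Term ratio: r(k) = -\frac{1}{7} * (k+\frac{3}{11}) / [(k+1)] ; factor over Q: parameters, x = -\frac{1}{7}, and C = 6.


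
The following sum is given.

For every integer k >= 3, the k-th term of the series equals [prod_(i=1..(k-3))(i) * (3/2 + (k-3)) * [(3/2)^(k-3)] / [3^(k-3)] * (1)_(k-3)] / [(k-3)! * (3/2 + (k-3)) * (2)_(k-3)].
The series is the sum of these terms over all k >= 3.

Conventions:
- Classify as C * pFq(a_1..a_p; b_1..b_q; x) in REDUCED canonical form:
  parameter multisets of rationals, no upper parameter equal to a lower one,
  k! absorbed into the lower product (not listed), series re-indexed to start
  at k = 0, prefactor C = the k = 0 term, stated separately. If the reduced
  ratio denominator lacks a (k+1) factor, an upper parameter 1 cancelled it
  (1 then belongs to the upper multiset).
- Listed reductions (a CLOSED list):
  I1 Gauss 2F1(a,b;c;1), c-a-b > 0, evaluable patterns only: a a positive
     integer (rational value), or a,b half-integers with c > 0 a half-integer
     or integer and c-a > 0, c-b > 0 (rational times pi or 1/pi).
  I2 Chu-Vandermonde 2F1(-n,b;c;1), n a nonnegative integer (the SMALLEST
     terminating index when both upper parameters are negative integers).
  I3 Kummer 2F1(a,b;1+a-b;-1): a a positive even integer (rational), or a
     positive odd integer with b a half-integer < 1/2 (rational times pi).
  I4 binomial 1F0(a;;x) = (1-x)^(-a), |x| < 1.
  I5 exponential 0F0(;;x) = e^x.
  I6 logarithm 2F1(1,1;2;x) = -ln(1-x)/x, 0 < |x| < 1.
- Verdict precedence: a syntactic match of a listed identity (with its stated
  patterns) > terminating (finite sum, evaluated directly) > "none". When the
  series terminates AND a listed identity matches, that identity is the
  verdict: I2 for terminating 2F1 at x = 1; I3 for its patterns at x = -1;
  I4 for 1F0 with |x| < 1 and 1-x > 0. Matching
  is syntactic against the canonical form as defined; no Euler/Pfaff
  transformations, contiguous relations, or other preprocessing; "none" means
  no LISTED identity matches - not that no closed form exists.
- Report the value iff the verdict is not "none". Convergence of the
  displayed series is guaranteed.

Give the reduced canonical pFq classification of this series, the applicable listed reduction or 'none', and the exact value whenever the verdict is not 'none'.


Prefactor 1, argument 1/2: 2F1 with upper {1, 1} over lower {2}. Verdict: the logarithmic series (I6) fires (the logarithm: parameters (1,1;2), x = 1/2). Hence: (-2) * ln(1/2).

Key step: from the first term 1: the two k-th powers (C = 1) combine into one argument.
Adjacent-term ratio: r(k) = (1/2) * (k+1) (k+1) / [(k+2) (k+1)] - rational in k, leading ratio (1/2); with t_0 = 1, classification follows.


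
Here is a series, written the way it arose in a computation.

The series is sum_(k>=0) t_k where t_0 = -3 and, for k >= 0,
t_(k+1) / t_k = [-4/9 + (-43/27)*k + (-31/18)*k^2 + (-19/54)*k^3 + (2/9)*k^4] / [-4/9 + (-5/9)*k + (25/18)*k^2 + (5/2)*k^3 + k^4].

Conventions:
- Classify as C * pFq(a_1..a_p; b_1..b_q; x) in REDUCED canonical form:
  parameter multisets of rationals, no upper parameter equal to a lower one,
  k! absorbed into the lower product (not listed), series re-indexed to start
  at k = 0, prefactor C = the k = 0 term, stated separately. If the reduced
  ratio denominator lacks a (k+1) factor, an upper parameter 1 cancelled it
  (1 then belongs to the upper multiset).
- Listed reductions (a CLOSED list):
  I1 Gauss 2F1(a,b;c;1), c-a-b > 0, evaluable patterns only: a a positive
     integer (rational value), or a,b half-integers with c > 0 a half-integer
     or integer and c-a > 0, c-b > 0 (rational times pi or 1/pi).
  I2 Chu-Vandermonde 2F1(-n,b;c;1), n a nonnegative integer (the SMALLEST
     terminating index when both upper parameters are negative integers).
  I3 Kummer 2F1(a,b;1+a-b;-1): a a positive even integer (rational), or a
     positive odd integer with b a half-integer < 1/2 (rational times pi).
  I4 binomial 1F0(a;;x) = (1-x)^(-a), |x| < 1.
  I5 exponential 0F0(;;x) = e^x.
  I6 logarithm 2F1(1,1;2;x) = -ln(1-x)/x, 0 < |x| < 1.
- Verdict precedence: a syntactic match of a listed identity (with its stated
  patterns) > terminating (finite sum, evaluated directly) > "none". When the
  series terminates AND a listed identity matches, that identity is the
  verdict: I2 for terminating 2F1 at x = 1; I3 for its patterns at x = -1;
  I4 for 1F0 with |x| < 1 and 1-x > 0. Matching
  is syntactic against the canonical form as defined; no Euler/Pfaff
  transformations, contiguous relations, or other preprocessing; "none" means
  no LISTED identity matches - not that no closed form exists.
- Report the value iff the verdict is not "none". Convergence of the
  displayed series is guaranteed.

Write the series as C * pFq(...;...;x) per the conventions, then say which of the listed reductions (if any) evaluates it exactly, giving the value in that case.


Canonical form: C = -3 times 3F2 with upper {-4, 3/4, 1}, lower {-1/2, 4/3}, x = 2/9. Verdict: terminating. With -4 upstairs the series is a 5-term polynomial sum; evaluated term by term. Hence: -239/65.

Key step: x = (2/9) and factor the ratio over Q (C = -3): negated roots = parameters.
Consecutive-term ratio: r(k) = (2/9) * (k-4) (k+3/4) (k+1) / [(k-1/2) (k+4/3) (k+1)] - rational in k, leading ratio (2/9); with t_0 = -3, classification follows.


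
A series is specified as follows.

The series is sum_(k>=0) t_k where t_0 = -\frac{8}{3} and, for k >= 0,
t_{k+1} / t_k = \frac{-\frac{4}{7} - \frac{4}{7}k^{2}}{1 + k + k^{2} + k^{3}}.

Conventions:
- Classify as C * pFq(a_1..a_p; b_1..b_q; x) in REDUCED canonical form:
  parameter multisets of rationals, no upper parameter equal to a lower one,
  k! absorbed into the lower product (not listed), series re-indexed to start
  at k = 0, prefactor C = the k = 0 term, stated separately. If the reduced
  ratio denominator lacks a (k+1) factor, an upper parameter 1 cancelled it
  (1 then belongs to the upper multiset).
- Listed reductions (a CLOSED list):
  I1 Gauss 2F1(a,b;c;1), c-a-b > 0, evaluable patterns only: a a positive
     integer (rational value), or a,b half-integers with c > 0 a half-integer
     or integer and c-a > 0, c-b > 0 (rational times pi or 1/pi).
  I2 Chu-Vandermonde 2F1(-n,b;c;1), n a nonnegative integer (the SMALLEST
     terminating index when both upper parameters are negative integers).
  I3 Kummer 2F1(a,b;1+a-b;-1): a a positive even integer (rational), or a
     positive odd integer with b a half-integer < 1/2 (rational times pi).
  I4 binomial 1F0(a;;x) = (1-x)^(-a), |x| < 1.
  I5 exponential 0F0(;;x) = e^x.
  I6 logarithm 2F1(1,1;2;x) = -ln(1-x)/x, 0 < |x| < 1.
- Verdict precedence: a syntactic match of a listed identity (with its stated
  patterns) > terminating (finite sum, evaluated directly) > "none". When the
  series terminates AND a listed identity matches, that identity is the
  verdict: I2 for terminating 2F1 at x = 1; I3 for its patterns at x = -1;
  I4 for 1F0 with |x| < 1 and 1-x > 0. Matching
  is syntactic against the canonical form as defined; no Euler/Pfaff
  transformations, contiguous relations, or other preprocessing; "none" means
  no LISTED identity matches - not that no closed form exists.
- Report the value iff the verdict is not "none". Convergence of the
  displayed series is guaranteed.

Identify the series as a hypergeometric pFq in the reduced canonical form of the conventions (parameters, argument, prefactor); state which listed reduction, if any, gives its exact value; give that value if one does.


Key observation: from the first term -\frac{8}{3}: roots of the ratio polynomials (C = -8/3, x = -4/7) are the negated parameters.
Step ratio: r(k) = -\frac{4}{7} * 1 / [(k+1)] - rational; roots negated = parameters, x = -\frac{4}{7}, C = -\frac{8}{3}.

With C = -\frac{8}{3}: the canonical form is 0F0(-; -; -\frac{4}{7}). Verdict: the exponential series (I5) matches (the 0F0 exponential series at x = -\frac{4}{7}). Value: \left(-\frac{8}{3}\right) \cdot e^{-\frac{4}{7}}.


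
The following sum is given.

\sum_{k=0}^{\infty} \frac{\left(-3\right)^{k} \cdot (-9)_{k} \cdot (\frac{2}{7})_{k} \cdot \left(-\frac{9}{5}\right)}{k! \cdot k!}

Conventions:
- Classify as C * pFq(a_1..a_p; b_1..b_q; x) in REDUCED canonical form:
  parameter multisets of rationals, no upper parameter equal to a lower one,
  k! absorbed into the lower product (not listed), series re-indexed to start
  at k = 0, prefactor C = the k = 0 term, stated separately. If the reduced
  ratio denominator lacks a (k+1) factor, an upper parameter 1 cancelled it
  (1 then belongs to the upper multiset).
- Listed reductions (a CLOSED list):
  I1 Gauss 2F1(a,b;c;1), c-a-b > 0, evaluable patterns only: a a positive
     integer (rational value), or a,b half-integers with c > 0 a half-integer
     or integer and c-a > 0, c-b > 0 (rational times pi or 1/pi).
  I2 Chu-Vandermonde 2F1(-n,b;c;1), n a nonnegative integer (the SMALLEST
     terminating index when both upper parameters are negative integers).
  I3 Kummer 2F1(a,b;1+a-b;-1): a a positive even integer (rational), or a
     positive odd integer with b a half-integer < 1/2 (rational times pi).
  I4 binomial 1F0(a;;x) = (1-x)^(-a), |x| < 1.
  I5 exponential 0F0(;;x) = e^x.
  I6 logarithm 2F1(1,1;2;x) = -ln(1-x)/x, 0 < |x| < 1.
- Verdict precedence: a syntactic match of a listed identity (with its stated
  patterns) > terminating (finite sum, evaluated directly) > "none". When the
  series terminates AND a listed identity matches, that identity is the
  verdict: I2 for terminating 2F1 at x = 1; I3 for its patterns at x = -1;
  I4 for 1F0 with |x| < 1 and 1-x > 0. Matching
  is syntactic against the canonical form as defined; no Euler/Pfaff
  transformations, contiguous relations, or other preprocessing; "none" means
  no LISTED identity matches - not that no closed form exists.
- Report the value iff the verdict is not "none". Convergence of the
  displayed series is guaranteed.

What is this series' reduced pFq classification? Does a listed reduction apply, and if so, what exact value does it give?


First insight: x = -3 and the denominator's factorial ratio (C = -9/5) is a lower Pochhammer.
Consecutive-term ratio: r(k) = -3 * (k-9) (k+\frac{2}{7}) / [(k+1) (k+1)] ; factor over Q: parameters, x = -3, and C = -\frac{9}{5}.

Classification (C = -\frac{9}{5}): 2F1 with upper {-9, \frac{2}{7}}, lower {1}, argument x = -3. Verdict: terminating. (-9)_k vanishes past k = 9, leaving a 10-term sum, computed directly. Value: -\frac{10934542332549}{282475249}.


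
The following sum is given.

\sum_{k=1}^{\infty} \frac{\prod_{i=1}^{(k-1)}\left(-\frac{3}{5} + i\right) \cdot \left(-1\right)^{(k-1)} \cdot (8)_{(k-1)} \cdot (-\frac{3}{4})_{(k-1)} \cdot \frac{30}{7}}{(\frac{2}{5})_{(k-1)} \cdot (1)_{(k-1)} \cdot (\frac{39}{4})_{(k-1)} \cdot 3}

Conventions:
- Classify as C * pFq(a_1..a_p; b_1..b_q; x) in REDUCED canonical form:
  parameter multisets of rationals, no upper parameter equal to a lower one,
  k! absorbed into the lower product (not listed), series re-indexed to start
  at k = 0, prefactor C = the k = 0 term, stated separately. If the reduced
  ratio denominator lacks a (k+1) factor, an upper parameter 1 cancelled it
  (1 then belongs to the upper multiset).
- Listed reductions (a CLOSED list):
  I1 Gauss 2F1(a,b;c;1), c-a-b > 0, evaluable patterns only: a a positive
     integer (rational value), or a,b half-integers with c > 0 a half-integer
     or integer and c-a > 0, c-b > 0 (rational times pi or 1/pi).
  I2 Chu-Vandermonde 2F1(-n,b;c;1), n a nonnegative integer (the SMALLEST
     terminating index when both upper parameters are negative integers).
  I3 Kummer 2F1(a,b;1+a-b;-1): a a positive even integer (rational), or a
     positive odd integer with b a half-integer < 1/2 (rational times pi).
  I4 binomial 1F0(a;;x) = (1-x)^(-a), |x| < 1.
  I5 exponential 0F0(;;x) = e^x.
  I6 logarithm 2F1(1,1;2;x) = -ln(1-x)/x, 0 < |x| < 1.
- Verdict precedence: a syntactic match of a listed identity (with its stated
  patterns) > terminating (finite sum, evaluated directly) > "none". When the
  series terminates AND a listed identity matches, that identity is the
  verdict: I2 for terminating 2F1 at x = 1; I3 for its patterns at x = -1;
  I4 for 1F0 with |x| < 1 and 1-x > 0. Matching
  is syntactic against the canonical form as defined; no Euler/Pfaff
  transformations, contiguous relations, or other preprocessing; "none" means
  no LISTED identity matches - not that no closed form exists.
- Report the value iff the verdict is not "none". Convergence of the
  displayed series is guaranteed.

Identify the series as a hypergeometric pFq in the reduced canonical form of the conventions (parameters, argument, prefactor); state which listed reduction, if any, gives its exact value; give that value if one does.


Prefactor \frac{10}{7}, argument -1: 2F1 with upper {-\frac{3}{4}, 8} over lower {\frac{39}{4}}. Verdict: Kummer's theorem (I3) fires (x = -1; c = \frac{39}{4} equals 1+a-b for upper {-\frac{3}{4}, 8}: listed pattern). Hence: \frac{32085}{14336}.

Structural cue: from the first term \frac{10}{7}: the constant factors (C = 10/7, x = -1) combine into one prefactor.
Adjacent-term ratio: r(k) = -1 * (k-\frac{3}{4}) (k+8) / [(k+\frac{39}{4}) (k+1)] - rational; roots negated = parameters, x = -1, C = \frac{10}{7}.


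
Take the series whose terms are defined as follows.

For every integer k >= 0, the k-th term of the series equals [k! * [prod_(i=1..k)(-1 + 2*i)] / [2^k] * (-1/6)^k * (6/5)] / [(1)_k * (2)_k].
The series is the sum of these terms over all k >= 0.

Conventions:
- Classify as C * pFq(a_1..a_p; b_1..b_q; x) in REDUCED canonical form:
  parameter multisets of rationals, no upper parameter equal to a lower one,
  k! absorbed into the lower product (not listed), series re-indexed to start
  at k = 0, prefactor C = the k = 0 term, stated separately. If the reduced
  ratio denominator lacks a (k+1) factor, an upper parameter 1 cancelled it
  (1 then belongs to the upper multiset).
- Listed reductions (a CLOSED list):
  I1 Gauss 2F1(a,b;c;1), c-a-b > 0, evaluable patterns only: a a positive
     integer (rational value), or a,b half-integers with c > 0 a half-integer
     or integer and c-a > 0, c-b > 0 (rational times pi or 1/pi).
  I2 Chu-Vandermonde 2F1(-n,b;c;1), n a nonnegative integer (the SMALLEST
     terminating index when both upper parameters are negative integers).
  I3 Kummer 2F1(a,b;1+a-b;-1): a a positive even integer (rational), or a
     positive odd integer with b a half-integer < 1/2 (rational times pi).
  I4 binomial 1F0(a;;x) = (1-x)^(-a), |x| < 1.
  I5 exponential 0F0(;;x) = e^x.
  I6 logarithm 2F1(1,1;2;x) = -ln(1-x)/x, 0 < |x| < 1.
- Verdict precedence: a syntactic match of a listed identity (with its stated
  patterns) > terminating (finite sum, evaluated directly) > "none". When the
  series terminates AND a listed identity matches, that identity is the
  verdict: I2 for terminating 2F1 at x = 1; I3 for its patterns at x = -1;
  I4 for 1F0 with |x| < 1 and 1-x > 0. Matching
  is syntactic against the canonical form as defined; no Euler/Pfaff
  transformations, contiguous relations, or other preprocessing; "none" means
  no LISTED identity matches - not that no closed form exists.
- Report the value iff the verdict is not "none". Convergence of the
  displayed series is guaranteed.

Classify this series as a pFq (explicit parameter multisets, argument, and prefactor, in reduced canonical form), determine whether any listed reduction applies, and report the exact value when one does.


This is 6/5 * 2F1(1/2, 1; 2; -1/6) in reduced canonical form. Verdict: none - at argument -1/6 the multisets {1/2, 1} ; {2} match no listed identity.

The tell: t_0 being 6/5, the odd product 1*3*...*(2k-1) (C = 6/5, x = -1/6) is 2^k (1/2)_k.
Term ratio: r(k) = (-1/6) * (k+1/2) (k+1) / [(k+2) (k+1)] - rational; roots negated = parameters, x = (-1/6), C = 6/5.


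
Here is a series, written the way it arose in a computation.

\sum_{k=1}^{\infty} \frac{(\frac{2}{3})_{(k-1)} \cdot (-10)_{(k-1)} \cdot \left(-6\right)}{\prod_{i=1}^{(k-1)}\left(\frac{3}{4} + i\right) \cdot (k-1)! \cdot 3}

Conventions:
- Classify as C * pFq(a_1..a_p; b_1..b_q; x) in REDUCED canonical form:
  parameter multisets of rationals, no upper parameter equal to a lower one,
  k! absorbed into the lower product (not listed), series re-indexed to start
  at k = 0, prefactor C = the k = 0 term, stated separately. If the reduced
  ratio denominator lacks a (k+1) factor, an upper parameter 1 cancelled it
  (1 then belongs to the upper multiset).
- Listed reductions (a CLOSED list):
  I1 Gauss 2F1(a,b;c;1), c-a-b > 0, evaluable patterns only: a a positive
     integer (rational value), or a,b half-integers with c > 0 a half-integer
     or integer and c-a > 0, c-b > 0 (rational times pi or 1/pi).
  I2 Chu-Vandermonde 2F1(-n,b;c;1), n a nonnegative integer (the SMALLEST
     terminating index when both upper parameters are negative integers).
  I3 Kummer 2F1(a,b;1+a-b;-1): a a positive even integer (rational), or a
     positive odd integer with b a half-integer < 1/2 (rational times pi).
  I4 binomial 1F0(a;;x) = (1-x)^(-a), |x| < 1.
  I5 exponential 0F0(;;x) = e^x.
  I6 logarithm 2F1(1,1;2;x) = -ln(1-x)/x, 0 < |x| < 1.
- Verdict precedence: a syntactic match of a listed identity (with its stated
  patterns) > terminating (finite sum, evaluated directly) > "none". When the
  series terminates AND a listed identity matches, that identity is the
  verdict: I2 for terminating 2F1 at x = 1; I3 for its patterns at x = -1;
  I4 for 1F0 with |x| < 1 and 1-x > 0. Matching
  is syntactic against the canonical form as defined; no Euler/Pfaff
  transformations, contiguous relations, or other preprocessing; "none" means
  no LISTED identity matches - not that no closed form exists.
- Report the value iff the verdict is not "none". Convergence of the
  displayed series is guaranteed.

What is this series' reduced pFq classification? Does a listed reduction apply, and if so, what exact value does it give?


This is -2 * 2F1(-10, \frac{2}{3}; \frac{7}{4}; 1) in reduced canonical form. Verdict: Chu-Vandermonde (I2) fires (terminating 2F1 at x = 1 with n = 10, b = 2/3, c = \frac{7}{4}). Exact value: -\frac{3257573759110}{8358539654547}.

First insight: x = 1 and the lower running product (C = -2, x = 1) is a rising factorial.
Consecutive-term ratio: r(k) = 1 * (k-10) (k+\frac{2}{3}) / [(k+\frac{7}{4}) (k+1)] ; factor over Q: parameters, x = 1, and C = -2.


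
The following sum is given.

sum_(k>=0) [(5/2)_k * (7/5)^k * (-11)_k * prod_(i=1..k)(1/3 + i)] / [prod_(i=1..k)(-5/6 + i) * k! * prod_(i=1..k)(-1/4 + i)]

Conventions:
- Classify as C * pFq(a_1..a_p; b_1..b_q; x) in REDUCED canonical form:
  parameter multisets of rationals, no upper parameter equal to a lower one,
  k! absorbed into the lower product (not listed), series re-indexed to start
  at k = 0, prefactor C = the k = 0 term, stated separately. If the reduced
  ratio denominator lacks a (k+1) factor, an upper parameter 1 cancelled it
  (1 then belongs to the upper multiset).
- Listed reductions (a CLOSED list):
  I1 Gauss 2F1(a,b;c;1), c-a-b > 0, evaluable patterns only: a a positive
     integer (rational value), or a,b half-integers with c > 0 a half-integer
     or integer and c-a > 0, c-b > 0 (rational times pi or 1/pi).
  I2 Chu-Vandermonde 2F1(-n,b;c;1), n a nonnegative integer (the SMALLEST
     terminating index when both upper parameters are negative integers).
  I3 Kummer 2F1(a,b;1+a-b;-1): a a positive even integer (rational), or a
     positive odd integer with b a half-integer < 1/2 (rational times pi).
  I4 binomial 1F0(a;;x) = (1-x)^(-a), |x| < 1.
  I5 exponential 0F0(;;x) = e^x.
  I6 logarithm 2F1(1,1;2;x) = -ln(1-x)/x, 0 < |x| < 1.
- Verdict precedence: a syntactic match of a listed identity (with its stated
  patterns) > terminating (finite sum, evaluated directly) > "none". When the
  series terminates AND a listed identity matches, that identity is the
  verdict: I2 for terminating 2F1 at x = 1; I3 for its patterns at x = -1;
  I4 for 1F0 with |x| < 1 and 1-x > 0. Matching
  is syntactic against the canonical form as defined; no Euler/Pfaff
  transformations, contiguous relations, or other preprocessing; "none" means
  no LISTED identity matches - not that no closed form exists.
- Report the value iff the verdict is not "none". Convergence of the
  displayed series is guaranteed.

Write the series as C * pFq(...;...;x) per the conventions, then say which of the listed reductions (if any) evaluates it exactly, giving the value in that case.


Canonical form: C = 1 times 3F2 with upper {-11, 4/3, 5/2}, lower {1/6, 3/4}, x = 7/5. Verdict: terminating - the sum ends at index 11 because -11 is a negative integer; exact evaluation follows. Exact value: -113730012902889850906951/12682110888783603515625.

First insight: t_0 = 1 here, and the lower running product (C = 1, x = 7/5) is a rising factorial.
Consecutive-term ratio: r(k) = (7/5) * (k-11) (k+4/3) (k+5/2) / [(k+1/6) (k+3/4) (k+1)] - rational; roots negated = parameters, x = (7/5), C = 1.
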